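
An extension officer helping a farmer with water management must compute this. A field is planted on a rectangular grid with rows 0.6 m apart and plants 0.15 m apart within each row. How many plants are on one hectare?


D = 10000 / (row_sp * plant_sp)
  = 10000 / (0.6 * 0.15)
  = 10000 / 0.0900
  = 111111.11 plants/ha


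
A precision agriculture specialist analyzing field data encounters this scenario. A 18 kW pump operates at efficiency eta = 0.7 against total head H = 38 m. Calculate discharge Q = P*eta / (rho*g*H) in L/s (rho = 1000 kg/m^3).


Q = (P * 1000 * eta) / (rho * g * H)
  = (18 * 1000 * 0.7) / (1000 * 9.81 * 38)
  = 12600 / 372780
  = 0.03380 m^3/s = 33.80 L/s


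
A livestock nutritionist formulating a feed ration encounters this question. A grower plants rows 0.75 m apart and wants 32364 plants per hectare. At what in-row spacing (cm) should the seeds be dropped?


spacing = 10000 / (row_sp * density)
        = 10000 / (0.75 * 32364)
        = 10000 / 24273
        = 0.41198 m = 41.20 cm


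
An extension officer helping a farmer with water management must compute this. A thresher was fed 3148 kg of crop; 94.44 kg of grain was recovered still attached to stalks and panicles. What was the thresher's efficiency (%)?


eta = (total - unthreshed) / total * 100
    = (3148 - 94.44) / 3148 * 100
    = 3053.56 / 3148 * 100
    = 97%


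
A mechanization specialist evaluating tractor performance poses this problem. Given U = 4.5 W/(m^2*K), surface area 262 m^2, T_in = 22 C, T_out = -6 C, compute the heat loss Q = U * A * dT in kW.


dT = 22 - (-6) = 28 K
Q = U * A * dT
  = 4.5 * 262 * 28
  = 33012 W = 33.01 kW


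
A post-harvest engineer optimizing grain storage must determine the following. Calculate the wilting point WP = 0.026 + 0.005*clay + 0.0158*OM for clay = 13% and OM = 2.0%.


WP = 0.026 + 0.005*13 + 0.0158*2.0
   = 0.026 + 0.0650 + 0.0316
   = 0.1226


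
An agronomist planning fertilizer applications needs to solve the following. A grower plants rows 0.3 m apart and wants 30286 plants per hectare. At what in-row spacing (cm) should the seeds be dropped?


spacing = 10000 / (row_sp * density)
        = 10000 / (0.3 * 30286)
        = 10000 / 9085.80
        = 1.10062 m = 110.06 cm


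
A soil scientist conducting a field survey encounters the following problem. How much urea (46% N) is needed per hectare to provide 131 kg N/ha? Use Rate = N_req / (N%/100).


Rate = N_required / (N_content / 100)
     = 131 / (46 / 100)
     = 131 / 0.46
     = 284.78 kg/ha


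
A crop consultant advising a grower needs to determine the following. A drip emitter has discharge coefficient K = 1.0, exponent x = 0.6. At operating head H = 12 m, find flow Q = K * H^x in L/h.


Q = K * H^x
  = 1.0 * 12^0.6
  = 1.0 * 4.4413
  = 4.44 L/h


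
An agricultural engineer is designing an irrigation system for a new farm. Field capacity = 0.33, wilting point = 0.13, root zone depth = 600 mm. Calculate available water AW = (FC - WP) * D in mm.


AW = (FC - WP) * D
   = (0.33 - 0.13) * 600
   = 0.20 * 600
   = 120 mm


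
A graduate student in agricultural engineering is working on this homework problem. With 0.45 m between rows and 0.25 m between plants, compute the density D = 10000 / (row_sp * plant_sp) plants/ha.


D = 10000 / (row_sp * plant_sp)
  = 10000 / (0.45 * 0.25)
  = 10000 / 0.1125
  = 88888.89 plants/ha


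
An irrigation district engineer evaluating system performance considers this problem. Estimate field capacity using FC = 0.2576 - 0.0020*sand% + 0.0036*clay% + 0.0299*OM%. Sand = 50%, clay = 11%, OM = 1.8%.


FC = 0.2576 - 0.0020*50 + 0.0036*11 + 0.0299*1.8
   = 0.2576 - 0.1000 + 0.0396 + 0.0538
   = 0.2510


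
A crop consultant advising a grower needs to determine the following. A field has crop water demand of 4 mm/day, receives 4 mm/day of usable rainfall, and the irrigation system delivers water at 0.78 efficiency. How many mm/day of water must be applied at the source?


IWR = (ETc - Pe) / Ea
    = (4 - 4) / 0.78
    = 0 / 0.78
    = 0 mm/day


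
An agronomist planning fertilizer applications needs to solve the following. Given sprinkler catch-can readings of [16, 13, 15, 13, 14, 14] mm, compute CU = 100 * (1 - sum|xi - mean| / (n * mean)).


xbar = 85 / 6 = 14.167
sum|xi - xbar| = 5.333
CU = 100 * (1 - 5.333 / (6 * 14.167))
   = 100 * (1 - 0.0627)
   = 93.73%


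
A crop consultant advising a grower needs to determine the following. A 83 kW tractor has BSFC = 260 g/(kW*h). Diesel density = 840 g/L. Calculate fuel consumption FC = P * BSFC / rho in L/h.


FC = P * BSFC / rho_fuel
   = 83 * 260 / 840
   = 21580 / 840
   = 25.69 L/h


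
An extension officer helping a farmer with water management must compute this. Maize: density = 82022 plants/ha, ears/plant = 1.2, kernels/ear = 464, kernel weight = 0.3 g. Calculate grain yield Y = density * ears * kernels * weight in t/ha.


Y = density * ears * kernels * kw
  = 82022 * 1.2 * 464 * 0.3 g/ha
  = 13700954.88 g/ha
  = 13700.95 kg/ha = 13.70 t/ha


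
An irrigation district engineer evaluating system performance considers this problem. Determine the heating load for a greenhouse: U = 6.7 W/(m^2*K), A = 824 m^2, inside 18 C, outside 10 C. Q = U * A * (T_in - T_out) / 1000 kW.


dT = 18 - (10) = 8 K
Q = U * A * dT
  = 6.7 * 824 * 8
  = 44166.40 W = 44.17 kW


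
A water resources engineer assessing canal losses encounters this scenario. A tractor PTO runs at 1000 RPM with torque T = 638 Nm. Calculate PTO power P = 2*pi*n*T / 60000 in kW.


P = 2*pi*n*T / 60000
  = 2*pi * 1000 * 638 / 60000
  = 4008672.23 / 60000
  = 66.81 kW


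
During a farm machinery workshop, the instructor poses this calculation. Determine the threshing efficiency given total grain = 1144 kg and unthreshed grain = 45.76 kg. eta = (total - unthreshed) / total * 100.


eta = (total - unthreshed) / total * 100
    = (1144 - 45.76) / 1144 * 100
    = 1098.24 / 1144 * 100
    = 96%


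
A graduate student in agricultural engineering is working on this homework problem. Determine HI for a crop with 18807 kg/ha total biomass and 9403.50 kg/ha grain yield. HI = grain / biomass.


HI = grain_yield / biomass
   = 9403.50 / 18807
   = 0.50


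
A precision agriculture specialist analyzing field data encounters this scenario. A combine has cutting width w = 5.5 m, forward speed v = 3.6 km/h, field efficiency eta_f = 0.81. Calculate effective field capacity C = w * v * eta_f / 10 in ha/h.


C = w * v * eta_f / 10
  = 5.5 * 3.6 * 0.81 / 10
  = 16.04 / 10
  = 1.60 ha/h


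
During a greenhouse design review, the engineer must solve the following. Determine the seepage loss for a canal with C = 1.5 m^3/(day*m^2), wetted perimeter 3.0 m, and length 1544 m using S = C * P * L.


S = C * P * L
  = 1.5 * 3.0 * 1544
  = 6948 m^3/day


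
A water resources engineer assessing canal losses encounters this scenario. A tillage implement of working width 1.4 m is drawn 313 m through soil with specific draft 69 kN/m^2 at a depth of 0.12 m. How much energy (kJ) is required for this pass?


E = k * d * w * L
  = 69 * 0.12 * 1.4 * 313
  = 3628.30 kJ


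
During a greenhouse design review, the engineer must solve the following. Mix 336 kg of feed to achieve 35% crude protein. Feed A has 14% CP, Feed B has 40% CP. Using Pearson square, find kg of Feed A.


parts_A = CP_b - target = 40 - 35 = 5
parts_B = target - CP_a = 35 - 14 = 21
total_parts = 5 + 21 = 26
Feed A = 336 * 5 / 26 = 64.62 kg
Feed B = 336 * 21 / 26 = 271.38 kg

64.62 kg


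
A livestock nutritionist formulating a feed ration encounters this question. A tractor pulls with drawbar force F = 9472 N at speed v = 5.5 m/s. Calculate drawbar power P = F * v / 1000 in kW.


P = F * v / 1000
  = 9472 * 5.5 / 1000
  = 52096 / 1000
  = 52.10 kW


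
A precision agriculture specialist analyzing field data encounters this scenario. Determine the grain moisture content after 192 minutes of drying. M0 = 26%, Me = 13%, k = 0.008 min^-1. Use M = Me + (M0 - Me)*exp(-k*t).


M = Me + (M0 - Me) * e^(-k*t)
  = 13 + (26 - 13) * e^(-0.008*192)
  = 13 + 13 * e^(-1.536)
  = 13 + 13 * 0.21524
  = 13 + 2.7981
  = 15.80%


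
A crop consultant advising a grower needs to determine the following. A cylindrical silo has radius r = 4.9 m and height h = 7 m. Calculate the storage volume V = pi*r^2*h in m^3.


V = pi * r^2 * h
  = pi * 4.9^2 * 7
  = pi * 24.01 * 7
  = 528.01 m^3


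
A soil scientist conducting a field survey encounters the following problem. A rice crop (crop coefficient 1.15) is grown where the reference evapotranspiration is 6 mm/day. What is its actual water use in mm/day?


ETc = Kc * ET0
    = 1.15 * 6
    = 6.90 mm/day


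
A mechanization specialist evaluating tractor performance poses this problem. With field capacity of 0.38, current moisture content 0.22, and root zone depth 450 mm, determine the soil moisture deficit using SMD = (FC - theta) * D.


SMD = (FC - theta) * D
    = (0.38 - 0.22) * 450
    = 0.160 * 450
    = 72 mm


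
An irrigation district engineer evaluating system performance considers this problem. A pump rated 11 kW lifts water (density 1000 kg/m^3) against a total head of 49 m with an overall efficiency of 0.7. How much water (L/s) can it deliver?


Q = (P * 1000 * eta) / (rho * g * H)
  = (11 * 1000 * 0.7) / (1000 * 9.81 * 49)
  = 7700 / 480690
  = 0.01602 m^3/s = 16.02 L/s


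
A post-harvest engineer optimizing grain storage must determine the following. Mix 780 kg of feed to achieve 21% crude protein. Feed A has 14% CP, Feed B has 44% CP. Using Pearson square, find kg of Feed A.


parts_A = CP_b - target = 44 - 21 = 23
parts_B = target - CP_a = 21 - 14 = 7
total_parts = 23 + 7 = 30
Feed A = 780 * 23 / 30 = 598 kg
Feed B = 780 * 7 / 30 = 182 kg

598 kg


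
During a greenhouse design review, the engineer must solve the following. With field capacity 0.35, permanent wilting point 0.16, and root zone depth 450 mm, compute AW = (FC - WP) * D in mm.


AW = (FC - WP) * D
   = (0.35 - 0.16) * 450
   = 0.19 * 450
   = 85.50 mm


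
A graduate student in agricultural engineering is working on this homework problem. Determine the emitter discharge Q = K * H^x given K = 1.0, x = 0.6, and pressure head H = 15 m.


Q = K * H^x
  = 1.0 * 15^0.6
  = 1.0 * 5.0776
  = 5.08 L/h


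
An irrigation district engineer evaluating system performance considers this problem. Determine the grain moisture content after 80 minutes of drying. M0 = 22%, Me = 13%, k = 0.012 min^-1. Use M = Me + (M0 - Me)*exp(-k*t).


M = Me + (M0 - Me) * e^(-k*t)
  = 13 + (22 - 13) * e^(-0.012*80)
  = 13 + 9 * e^(-0.960)
  = 13 + 9 * 0.38289
  = 13 + 3.4460
  = 16.45%


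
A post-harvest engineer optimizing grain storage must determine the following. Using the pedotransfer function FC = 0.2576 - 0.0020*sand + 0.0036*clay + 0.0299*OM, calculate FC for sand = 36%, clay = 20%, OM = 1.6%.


FC = 0.2576 - 0.0020*36 + 0.0036*20 + 0.0299*1.6
   = 0.2576 - 0.0720 + 0.0720 + 0.0478
   = 0.3054


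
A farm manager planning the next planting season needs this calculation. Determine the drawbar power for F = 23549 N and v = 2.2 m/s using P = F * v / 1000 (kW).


P = F * v / 1000
  = 23549 * 2.2 / 1000
  = 51807.80 / 1000
  = 51.81 kW


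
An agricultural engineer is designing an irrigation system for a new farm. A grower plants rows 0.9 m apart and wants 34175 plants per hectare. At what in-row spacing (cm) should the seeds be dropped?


spacing = 10000 / (row_sp * density)
        = 10000 / (0.9 * 34175)
        = 10000 / 30757.50
        = 0.32512 m = 32.51 cm


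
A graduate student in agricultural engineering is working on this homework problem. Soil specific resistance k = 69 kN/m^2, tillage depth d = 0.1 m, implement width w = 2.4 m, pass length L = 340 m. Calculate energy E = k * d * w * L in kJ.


E = k * d * w * L
  = 69 * 0.1 * 2.4 * 340
  = 5630.40 kJ


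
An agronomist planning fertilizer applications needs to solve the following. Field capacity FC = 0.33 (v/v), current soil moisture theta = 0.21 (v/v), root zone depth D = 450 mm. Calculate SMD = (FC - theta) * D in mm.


SMD = (FC - theta) * D
    = (0.33 - 0.21) * 450
    = 0.120 * 450
    = 54 mm


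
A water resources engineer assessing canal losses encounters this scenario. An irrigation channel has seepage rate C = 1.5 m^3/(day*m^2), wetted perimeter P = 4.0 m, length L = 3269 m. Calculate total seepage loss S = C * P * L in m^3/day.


S = C * P * L
  = 1.5 * 4.0 * 3269
  = 19614 m^3/day


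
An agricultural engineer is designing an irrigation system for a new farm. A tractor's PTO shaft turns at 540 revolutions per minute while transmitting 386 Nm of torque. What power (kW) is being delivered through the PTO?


P = 2*pi*n*T / 60000
  = 2*pi * 540 * 386 / 60000
  = 1309667.15 / 60000
  = 21.83 kW


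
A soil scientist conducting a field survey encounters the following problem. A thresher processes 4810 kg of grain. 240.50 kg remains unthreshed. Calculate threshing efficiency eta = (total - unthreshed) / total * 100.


eta = (total - unthreshed) / total * 100
    = (4810 - 240.50) / 4810 * 100
    = 4569.50 / 4810 * 100
    = 95%


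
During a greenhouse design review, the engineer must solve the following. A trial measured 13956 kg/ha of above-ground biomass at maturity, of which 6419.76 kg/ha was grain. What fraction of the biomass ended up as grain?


HI = grain_yield / biomass
   = 6419.76 / 13956
   = 0.46


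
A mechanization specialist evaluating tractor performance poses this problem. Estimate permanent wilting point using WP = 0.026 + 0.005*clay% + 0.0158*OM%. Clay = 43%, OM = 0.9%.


WP = 0.026 + 0.005*43 + 0.0158*0.9
   = 0.026 + 0.2150 + 0.0142
   = 0.2552


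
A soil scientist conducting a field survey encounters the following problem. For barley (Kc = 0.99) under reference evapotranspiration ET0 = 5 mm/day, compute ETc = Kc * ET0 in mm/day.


ETc = Kc * ET0
    = 0.99 * 5
    = 4.95 mm/day


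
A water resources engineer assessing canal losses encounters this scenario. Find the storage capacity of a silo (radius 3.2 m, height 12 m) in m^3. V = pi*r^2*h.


V = pi * r^2 * h
  = pi * 3.2^2 * 12
  = pi * 10.24 * 12
  = 386.04 m^3


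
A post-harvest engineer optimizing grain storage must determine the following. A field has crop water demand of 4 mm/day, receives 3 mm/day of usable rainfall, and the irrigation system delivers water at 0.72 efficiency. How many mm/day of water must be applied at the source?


IWR = (ETc - Pe) / Ea
    = (4 - 3) / 0.72
    = 1 / 0.72
    = 1.39 mm/day


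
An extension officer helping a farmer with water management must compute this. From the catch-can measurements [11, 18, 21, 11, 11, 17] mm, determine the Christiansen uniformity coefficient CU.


xbar = 89 / 6 = 14.833
sum|xi - xbar| = 23
CU = 100 * (1 - 23 / (6 * 14.833))
   = 100 * (1 - 0.2584)
   = 74.16%


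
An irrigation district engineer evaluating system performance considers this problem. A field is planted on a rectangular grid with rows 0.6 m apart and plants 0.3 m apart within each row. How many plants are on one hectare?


D = 10000 / (row_sp * plant_sp)
  = 10000 / (0.6 * 0.3)
  = 10000 / 0.1800
  = 55555.56 plants/ha


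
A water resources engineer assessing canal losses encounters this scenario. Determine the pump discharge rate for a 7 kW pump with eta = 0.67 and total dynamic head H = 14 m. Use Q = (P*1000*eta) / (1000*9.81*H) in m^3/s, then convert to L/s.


Q = (P * 1000 * eta) / (rho * g * H)
  = (7 * 1000 * 0.67) / (1000 * 9.81 * 14)
  = 4690 / 137340
  = 0.03415 m^3/s = 34.15 L/s


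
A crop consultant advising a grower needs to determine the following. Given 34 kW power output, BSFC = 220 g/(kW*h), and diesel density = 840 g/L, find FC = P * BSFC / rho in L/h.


FC = P * BSFC / rho_fuel
   = 34 * 220 / 840
   = 7480 / 840
   = 8.90 L/h


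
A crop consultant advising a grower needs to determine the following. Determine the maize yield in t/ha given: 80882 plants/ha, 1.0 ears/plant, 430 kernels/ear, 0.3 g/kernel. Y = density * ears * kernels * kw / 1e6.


Y = density * ears * kernels * kw
  = 80882 * 1.0 * 430 * 0.3 g/ha
  = 10433778 g/ha
  = 10433.78 kg/ha = 10.43 t/ha


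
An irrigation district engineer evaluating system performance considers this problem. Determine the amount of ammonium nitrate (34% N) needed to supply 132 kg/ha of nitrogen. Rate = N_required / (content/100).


Rate = N_required / (N_content / 100)
     = 132 / (34 / 100)
     = 132 / 0.34
     = 388.24 kg/ha


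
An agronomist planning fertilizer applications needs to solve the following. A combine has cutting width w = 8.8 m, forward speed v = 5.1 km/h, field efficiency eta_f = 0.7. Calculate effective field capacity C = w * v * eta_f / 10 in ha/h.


C = w * v * eta_f / 10
  = 8.8 * 5.1 * 0.7 / 10
  = 31.42 / 10
  = 3.14 ha/h


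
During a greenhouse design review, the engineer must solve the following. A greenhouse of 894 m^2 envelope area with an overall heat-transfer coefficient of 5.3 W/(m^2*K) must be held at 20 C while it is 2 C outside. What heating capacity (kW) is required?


dT = 20 - (2) = 18 K
Q = U * A * dT
  = 5.3 * 894 * 18
  = 85287.60 W = 85.29 kW


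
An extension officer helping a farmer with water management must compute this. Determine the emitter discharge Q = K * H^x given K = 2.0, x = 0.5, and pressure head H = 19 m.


Q = K * H^x
  = 2.0 * 19^0.5
  = 2.0 * 4.3589
  = 8.72 L/h


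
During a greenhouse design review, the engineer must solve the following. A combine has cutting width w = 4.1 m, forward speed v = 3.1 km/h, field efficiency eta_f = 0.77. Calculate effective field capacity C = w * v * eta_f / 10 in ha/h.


C = w * v * eta_f / 10
  = 4.1 * 3.1 * 0.77 / 10
  = 9.79 / 10
  = 0.98 ha/h


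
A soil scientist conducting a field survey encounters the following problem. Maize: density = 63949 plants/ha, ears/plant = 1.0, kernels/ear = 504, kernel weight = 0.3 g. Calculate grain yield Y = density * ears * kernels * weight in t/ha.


Y = density * ears * kernels * kw
  = 63949 * 1.0 * 504 * 0.3 g/ha
  = 9669088.80 g/ha
  = 9669.09 kg/ha = 9.67 t/ha


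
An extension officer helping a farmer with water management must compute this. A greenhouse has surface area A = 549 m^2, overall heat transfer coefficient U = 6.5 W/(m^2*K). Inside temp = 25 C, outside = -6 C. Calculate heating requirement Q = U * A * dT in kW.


dT = 25 - (-6) = 31 K
Q = U * A * dT
  = 6.5 * 549 * 31
  = 110623.50 W = 110.62 kW


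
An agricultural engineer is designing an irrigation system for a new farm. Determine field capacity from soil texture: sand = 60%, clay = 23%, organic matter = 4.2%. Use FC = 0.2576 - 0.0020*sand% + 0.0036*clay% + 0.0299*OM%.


FC = 0.2576 - 0.0020*60 + 0.0036*23 + 0.0299*4.2
   = 0.2576 - 0.1200 + 0.0828 + 0.1256
   = 0.3460


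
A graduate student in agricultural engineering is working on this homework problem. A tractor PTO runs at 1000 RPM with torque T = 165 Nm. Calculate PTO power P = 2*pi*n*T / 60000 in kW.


P = 2*pi*n*T / 60000
  = 2*pi * 1000 * 165 / 60000
  = 1036725.58 / 60000
  = 17.28 kW


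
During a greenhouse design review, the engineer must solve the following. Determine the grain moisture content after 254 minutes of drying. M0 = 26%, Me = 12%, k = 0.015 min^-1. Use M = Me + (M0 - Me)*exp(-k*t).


M = Me + (M0 - Me) * e^(-k*t)
  = 12 + (26 - 12) * e^(-0.015*254)
  = 12 + 14 * e^(-3.810)
  = 12 + 14 * 0.02215
  = 12 + 0.3101
  = 12.31%


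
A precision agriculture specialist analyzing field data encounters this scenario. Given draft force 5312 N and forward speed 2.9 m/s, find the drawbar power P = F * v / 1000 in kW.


P = F * v / 1000
  = 5312 * 2.9 / 1000
  = 15404.80 / 1000
  = 15.40 kW


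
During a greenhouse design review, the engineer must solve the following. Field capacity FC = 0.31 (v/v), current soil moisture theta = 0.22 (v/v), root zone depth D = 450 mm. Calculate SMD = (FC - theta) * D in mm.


SMD = (FC - theta) * D
    = (0.31 - 0.22) * 450
    = 0.090 * 450
    = 40.50 mm


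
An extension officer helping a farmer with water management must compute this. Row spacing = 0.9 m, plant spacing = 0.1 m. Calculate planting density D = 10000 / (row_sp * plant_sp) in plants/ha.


D = 10000 / (row_sp * plant_sp)
  = 10000 / (0.9 * 0.1)
  = 10000 / 0.0900
  = 111111.11 plants/ha


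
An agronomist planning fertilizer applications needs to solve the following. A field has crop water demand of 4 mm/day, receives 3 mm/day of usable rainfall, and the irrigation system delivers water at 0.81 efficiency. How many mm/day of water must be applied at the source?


IWR = (ETc - Pe) / Ea
    = (4 - 3) / 0.81
    = 1 / 0.81
    = 1.23 mm/day


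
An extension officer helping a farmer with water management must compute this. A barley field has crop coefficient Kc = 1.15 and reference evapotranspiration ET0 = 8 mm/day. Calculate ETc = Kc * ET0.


ETc = Kc * ET0
    = 1.15 * 8
    = 9.20 mm/day


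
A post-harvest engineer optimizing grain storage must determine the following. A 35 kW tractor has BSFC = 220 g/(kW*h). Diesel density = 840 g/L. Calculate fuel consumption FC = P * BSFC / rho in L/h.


FC = P * BSFC / rho_fuel
   = 35 * 220 / 840
   = 7700 / 840
   = 9.17 L/h


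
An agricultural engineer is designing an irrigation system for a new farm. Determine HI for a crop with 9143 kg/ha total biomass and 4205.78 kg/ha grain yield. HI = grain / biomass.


HI = grain_yield / biomass
   = 4205.78 / 9143
   = 0.46


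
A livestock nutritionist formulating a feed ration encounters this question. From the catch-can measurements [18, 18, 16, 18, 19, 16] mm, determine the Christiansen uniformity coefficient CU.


xbar = 105 / 6 = 17.500
sum|xi - xbar| = 6
CU = 100 * (1 - 6 / (6 * 17.500))
   = 100 * (1 - 0.0571)
   = 94.29%


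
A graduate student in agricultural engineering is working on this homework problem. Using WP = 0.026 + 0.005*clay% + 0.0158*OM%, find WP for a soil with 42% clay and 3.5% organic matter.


WP = 0.026 + 0.005*42 + 0.0158*3.5
   = 0.026 + 0.2100 + 0.0553
   = 0.2913


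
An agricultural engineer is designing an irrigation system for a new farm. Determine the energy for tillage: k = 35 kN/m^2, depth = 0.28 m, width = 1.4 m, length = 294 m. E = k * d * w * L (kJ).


E = k * d * w * L
  = 35 * 0.28 * 1.4 * 294
  = 4033.68 kJ


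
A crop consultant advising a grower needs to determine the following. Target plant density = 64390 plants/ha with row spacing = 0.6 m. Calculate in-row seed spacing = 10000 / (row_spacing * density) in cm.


spacing = 10000 / (row_sp * density)
        = 10000 / (0.6 * 64390)
        = 10000 / 38634
        = 0.25884 m = 25.88 cm


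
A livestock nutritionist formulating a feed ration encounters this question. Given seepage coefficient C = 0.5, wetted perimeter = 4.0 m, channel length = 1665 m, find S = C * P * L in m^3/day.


S = C * P * L
  = 0.5 * 4.0 * 1665
  = 3330 m^3/day


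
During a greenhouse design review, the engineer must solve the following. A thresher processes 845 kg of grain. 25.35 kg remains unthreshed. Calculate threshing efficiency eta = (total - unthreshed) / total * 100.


eta = (total - unthreshed) / total * 100
    = (845 - 25.35) / 845 * 100
    = 819.65 / 845 * 100
    = 97%


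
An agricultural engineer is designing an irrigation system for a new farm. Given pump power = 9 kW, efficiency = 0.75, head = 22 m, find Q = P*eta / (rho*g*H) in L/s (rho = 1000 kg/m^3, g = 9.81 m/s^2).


Q = (P * 1000 * eta) / (rho * g * H)
  = (9 * 1000 * 0.75) / (1000 * 9.81 * 22)
  = 6750 / 215820
  = 0.03128 m^3/s = 31.28 L/s


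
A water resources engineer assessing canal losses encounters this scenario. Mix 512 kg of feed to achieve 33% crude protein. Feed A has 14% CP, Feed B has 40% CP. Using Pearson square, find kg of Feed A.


parts_A = CP_b - target = 40 - 33 = 7
parts_B = target - CP_a = 33 - 14 = 19
total_parts = 7 + 19 = 26
Feed A = 512 * 7 / 26 = 137.85 kg
Feed B = 512 * 19 / 26 = 374.15 kg

137.85 kg


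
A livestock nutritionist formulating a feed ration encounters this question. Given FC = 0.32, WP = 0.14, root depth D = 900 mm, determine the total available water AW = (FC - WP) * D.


AW = (FC - WP) * D
   = (0.32 - 0.14) * 900
   = 0.18 * 900
   = 162 mm


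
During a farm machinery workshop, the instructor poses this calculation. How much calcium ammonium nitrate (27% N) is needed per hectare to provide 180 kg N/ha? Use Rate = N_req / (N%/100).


Rate = N_required / (N_content / 100)
     = 180 / (27 / 100)
     = 180 / 0.27
     = 666.67 kg/ha


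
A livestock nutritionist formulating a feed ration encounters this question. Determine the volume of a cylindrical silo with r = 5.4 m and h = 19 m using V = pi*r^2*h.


V = pi * r^2 * h
  = pi * 5.4^2 * 19
  = pi * 29.16 * 19
  = 1740.57 m^3


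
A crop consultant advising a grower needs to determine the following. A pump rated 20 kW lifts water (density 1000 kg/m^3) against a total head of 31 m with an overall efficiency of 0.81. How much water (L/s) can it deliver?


Q = (P * 1000 * eta) / (rho * g * H)
  = (20 * 1000 * 0.81) / (1000 * 9.81 * 31)
  = 16200 / 304110
  = 0.05327 m^3/s = 53.27 L/s


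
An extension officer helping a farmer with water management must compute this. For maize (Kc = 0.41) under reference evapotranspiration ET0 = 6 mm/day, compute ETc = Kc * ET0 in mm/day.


ETc = Kc * ET0
    = 0.41 * 6
    = 2.46 mm/day


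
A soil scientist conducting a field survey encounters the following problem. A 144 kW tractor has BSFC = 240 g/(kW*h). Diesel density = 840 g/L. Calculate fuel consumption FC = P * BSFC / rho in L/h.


FC = P * BSFC / rho_fuel
   = 144 * 240 / 840
   = 34560 / 840
   = 41.14 L/h


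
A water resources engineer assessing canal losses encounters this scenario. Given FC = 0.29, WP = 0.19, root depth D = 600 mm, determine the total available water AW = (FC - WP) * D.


AW = (FC - WP) * D
   = (0.29 - 0.19) * 600
   = 0.10 * 600
   = 60 mm


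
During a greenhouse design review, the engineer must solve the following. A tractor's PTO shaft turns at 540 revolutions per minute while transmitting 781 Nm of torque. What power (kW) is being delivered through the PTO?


P = 2*pi*n*T / 60000
  = 2*pi * 540 * 781 / 60000
  = 2649870.57 / 60000
  = 44.16 kW


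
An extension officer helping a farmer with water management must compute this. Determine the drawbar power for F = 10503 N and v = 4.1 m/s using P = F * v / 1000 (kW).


P = F * v / 1000
  = 10503 * 4.1 / 1000
  = 43062.30 / 1000
  = 43.06 kW


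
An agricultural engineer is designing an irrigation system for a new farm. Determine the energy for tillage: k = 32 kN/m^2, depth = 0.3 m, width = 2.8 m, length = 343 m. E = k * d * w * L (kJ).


E = k * d * w * L
  = 32 * 0.3 * 2.8 * 343
  = 9219.84 kJ


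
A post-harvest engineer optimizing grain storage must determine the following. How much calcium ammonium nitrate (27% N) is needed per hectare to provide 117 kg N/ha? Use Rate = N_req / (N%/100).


Rate = N_required / (N_content / 100)
     = 117 / (27 / 100)
     = 117 / 0.27
     = 433.33 kg/ha


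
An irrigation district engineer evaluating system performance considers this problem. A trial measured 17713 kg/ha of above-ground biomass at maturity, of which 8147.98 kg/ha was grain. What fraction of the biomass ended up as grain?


HI = grain_yield / biomass
   = 8147.98 / 17713
   = 0.46


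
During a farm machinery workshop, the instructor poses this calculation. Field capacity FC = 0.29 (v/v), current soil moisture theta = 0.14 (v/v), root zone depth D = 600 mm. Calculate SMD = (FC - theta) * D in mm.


SMD = (FC - theta) * D
    = (0.29 - 0.14) * 600
    = 0.150 * 600
    = 90 mm


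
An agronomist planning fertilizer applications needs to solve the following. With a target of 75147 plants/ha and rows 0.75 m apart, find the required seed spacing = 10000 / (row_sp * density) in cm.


spacing = 10000 / (row_sp * density)
        = 10000 / (0.75 * 75147)
        = 10000 / 56360.25
        = 0.17743 m = 17.74 cm


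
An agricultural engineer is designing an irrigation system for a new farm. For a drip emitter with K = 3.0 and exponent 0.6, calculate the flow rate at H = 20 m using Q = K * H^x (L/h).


Q = K * H^x
  = 3.0 * 20^0.6
  = 3.0 * 6.0342
  = 18.10 L/h


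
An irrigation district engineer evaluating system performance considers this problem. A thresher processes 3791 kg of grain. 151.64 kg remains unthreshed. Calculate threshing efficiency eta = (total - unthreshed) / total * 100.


eta = (total - unthreshed) / total * 100
    = (3791 - 151.64) / 3791 * 100
    = 3639.36 / 3791 * 100
    = 96%


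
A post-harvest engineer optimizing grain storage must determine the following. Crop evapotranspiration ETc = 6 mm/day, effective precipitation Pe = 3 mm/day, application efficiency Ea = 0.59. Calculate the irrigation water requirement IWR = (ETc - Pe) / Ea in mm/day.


IWR = (ETc - Pe) / Ea
    = (6 - 3) / 0.59
    = 3 / 0.59
    = 5.08 mm/day


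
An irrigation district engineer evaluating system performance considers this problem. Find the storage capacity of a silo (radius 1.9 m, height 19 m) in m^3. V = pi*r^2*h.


V = pi * r^2 * h
  = pi * 1.9^2 * 19
  = pi * 3.61 * 19
  = 215.48 m^3


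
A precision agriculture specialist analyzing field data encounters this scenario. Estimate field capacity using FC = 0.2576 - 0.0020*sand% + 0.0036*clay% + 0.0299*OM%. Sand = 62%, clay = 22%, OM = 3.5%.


FC = 0.2576 - 0.0020*62 + 0.0036*22 + 0.0299*3.5
   = 0.2576 - 0.1240 + 0.0792 + 0.1047
   = 0.3175


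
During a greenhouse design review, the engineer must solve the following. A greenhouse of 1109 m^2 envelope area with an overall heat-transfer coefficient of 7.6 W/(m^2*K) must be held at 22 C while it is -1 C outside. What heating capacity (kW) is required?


dT = 22 - (-1) = 23 K
Q = U * A * dT
  = 7.6 * 1109 * 23
  = 193853.20 W = 193.85 kW


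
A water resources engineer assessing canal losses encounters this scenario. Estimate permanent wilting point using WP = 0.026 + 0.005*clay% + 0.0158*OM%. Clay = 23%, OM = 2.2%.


WP = 0.026 + 0.005*23 + 0.0158*2.2
   = 0.026 + 0.1150 + 0.0348
   = 0.1758


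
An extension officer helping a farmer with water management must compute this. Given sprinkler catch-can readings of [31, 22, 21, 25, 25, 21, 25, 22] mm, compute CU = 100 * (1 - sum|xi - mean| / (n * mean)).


xbar = 192 / 8 = 24
sum|xi - xbar| = 20
CU = 100 * (1 - 20 / (8 * 24))
   = 100 * (1 - 0.1042)
   = 89.58%


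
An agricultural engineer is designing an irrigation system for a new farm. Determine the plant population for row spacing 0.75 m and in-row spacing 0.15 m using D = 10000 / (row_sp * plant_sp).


D = 10000 / (row_sp * plant_sp)
  = 10000 / (0.75 * 0.15)
  = 10000 / 0.1125
  = 88888.89 plants/ha


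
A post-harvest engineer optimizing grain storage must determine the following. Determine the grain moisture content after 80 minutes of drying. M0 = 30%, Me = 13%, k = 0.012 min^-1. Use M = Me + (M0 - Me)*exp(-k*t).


M = Me + (M0 - Me) * e^(-k*t)
  = 13 + (30 - 13) * e^(-0.012*80)
  = 13 + 17 * e^(-0.960)
  = 13 + 17 * 0.38289
  = 13 + 6.5092
  = 19.51%


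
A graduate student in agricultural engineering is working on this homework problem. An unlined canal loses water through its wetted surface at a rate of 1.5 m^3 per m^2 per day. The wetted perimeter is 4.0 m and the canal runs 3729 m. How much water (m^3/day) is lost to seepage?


S = C * P * L
  = 1.5 * 4.0 * 3729
  = 22374 m^3/day


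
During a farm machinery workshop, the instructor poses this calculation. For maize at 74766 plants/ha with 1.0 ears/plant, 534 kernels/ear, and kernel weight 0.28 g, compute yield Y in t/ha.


Y = density * ears * kernels * kw
  = 74766 * 1.0 * 534 * 0.28 g/ha
  = 11179012.32 g/ha
  = 11179.01 kg/ha = 11.18 t/ha


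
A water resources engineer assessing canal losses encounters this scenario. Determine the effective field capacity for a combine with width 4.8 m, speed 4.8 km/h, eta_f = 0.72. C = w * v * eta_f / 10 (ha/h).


C = w * v * eta_f / 10
  = 4.8 * 4.8 * 0.72 / 10
  = 16.59 / 10
  = 1.66 ha/h


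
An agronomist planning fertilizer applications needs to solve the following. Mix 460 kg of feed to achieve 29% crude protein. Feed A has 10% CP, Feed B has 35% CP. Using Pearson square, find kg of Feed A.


parts_A = CP_b - target = 35 - 29 = 6
parts_B = target - CP_a = 29 - 10 = 19
total_parts = 6 + 19 = 25
Feed A = 460 * 6 / 25 = 110.40 kg
Feed B = 460 * 19 / 25 = 349.60 kg

110.40 kg


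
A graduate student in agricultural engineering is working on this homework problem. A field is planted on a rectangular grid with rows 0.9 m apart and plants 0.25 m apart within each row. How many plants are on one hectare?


D = 10000 / (row_sp * plant_sp)
  = 10000 / (0.9 * 0.25)
  = 10000 / 0.2250
  = 44444.44 plants/ha


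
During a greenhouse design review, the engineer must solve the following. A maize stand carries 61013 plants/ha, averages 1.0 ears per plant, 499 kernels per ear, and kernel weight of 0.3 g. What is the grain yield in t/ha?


Y = density * ears * kernels * kw
  = 61013 * 1.0 * 499 * 0.3 g/ha
  = 9133646.10 g/ha
  = 9133.65 kg/ha = 9.13 t/ha


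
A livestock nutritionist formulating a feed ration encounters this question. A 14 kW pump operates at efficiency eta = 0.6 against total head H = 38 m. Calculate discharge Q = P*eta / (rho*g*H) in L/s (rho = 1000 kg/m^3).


Q = (P * 1000 * eta) / (rho * g * H)
  = (14 * 1000 * 0.6) / (1000 * 9.81 * 38)
  = 8400 / 372780
  = 0.02253 m^3/s = 22.53 L/s


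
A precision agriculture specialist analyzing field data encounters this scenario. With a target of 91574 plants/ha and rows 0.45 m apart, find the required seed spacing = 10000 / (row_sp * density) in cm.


spacing = 10000 / (row_sp * density)
        = 10000 / (0.45 * 91574)
        = 10000 / 41208.30
        = 0.24267 m = 24.27 cm


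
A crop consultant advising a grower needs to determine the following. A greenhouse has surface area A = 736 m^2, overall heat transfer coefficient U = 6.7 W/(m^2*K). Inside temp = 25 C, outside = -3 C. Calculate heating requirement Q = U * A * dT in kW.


dT = 25 - (-3) = 28 K
Q = U * A * dT
  = 6.7 * 736 * 28
  = 138073.60 W = 138.07 kW


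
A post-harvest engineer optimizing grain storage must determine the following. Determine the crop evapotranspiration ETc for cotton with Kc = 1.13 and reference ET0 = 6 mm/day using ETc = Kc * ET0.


ETc = Kc * ET0
    = 1.13 * 6
    = 6.78 mm/day


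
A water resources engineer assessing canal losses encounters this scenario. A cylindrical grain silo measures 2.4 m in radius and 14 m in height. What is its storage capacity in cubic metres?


V = pi * r^2 * h
  = pi * 2.4^2 * 14
  = pi * 5.76 * 14
  = 253.34 m^3


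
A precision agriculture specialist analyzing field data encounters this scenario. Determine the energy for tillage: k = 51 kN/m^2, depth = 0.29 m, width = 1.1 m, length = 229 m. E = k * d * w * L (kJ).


E = k * d * w * L
  = 51 * 0.29 * 1.1 * 229
  = 3725.60 kJ


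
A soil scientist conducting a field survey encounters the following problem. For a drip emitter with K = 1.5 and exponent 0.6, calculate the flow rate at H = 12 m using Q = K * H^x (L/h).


Q = K * H^x
  = 1.5 * 12^0.6
  = 1.5 * 4.4413
  = 6.66 L/h


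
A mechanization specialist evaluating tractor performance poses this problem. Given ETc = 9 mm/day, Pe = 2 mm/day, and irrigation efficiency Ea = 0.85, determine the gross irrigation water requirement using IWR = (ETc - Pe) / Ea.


IWR = (ETc - Pe) / Ea
    = (9 - 2) / 0.85
    = 7 / 0.85
    = 8.24 mm/day


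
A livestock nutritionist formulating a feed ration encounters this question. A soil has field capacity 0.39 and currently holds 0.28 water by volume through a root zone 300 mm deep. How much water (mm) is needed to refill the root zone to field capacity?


SMD = (FC - theta) * D
    = (0.39 - 0.28) * 300
    = 0.110 * 300
    = 33 mm


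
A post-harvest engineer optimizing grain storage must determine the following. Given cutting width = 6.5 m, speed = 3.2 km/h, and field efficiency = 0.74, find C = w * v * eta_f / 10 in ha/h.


C = w * v * eta_f / 10
  = 6.5 * 3.2 * 0.74 / 10
  = 15.39 / 10
  = 1.54 ha/h


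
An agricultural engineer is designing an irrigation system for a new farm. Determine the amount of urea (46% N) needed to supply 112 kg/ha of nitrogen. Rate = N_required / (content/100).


Rate = N_required / (N_content / 100)
     = 112 / (46 / 100)
     = 112 / 0.46
     = 243.48 kg/ha


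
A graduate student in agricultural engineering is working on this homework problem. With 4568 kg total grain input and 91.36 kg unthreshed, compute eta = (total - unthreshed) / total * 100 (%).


eta = (total - unthreshed) / total * 100
    = (4568 - 91.36) / 4568 * 100
    = 4476.64 / 4568 * 100
    = 98%


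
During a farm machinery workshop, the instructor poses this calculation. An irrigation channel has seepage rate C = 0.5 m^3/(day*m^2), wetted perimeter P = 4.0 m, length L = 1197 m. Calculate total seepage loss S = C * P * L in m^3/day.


S = C * P * L
  = 0.5 * 4.0 * 1197
  = 2394 m^3/day


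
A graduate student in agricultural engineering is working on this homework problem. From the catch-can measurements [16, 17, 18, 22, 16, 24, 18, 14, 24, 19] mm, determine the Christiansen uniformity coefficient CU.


xbar = 188 / 10 = 18.800
sum|xi - xbar| = 27.600
CU = 100 * (1 - 27.600 / (10 * 18.800))
   = 100 * (1 - 0.1468)
   = 85.32%


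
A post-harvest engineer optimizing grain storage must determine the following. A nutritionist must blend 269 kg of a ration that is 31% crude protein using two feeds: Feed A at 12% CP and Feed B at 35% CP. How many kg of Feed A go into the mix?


parts_A = CP_b - target = 35 - 31 = 4
parts_B = target - CP_a = 31 - 12 = 19
total_parts = 4 + 19 = 23
Feed A = 269 * 4 / 23 = 46.78 kg
Feed B = 269 * 19 / 23 = 222.22 kg

46.78 kg


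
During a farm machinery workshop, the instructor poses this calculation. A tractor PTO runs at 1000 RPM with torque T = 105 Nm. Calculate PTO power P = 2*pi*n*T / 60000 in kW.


P = 2*pi*n*T / 60000
  = 2*pi * 1000 * 105 / 60000
  = 659734.46 / 60000
  = 11.00 kW


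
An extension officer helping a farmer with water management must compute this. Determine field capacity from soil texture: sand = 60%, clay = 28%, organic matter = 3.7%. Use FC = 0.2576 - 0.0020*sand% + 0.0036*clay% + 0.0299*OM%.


FC = 0.2576 - 0.0020*60 + 0.0036*28 + 0.0299*3.7
   = 0.2576 - 0.1200 + 0.1008 + 0.1106
   = 0.3490


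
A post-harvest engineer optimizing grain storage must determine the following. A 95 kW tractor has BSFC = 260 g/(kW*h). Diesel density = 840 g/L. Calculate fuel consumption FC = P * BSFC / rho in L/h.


FC = P * BSFC / rho_fuel
   = 95 * 260 / 840
   = 24700 / 840
   = 29.40 L/h


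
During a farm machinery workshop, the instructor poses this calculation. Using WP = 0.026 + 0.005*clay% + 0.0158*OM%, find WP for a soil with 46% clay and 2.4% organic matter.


WP = 0.026 + 0.005*46 + 0.0158*2.4
   = 0.026 + 0.2300 + 0.0379
   = 0.2939


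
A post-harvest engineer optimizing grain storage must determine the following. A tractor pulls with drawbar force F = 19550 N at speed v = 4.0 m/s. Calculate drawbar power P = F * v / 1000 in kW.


P = F * v / 1000
  = 19550 * 4.0 / 1000
  = 78200 / 1000
  = 78.20 kW


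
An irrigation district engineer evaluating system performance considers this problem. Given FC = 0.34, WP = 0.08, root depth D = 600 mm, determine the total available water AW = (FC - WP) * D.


AW = (FC - WP) * D
   = (0.34 - 0.08) * 600
   = 0.26 * 600
   = 156 mm
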